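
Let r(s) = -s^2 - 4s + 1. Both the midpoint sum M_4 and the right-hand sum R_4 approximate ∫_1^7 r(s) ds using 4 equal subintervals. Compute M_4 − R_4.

57.375

M_4 = -202.875.
R_4 = -260.25.
M_4 − R_4 = 57.375.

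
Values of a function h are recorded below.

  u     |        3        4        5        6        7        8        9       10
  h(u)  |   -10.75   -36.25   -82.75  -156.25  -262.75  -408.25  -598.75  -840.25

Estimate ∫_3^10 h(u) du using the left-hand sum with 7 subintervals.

-1555.75

Δu = 1.
Sum = 1·[(-10.75) + (-36.25) + (-82.75) + (-156.25) + (-262.75) + (-408.25) + (-598.75)] = -1555.75.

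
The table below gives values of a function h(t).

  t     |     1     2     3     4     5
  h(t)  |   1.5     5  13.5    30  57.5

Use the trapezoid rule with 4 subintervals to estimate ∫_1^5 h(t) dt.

78

Δt = 1.
T_4 = (1/2)·[1.5 + 2·5 + 2·13.5 + 2·30 + 57.5] = 78.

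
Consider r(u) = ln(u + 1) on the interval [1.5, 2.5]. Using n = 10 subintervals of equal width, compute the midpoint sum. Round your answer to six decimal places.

1.093991

Δu = (2.5 − 1.5)/10 = 0.1.
Midpoints: 1.55, 1.65, 1.75, 1.85, 1.95, 2.05, 2.15, 2.25, 2.35, 2.45.
r(1.55) ≈ 0.936093, r(1.65) ≈ 0.974560, r(1.75) ≈ 1.011601, r(1.85) ≈ 1.047319, r(1.95) ≈ 1.081805, r(2.05) ≈ 1.115142, r(2.15) ≈ 1.147402, r(2.25) ≈ 1.178655, r(2.35) ≈ 1.208960, r(2.45) ≈ 1.238374.
Sum = Δu · [r(1.55) + r(1.65) + r(1.75) + ...].
Sum ≈ 1.093991.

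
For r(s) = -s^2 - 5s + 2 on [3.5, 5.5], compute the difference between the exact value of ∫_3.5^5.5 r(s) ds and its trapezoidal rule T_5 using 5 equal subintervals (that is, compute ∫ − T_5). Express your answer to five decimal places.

0.05333

Exact integral: ∫_3.5^5.5 r(s) ds ≈ -82.1666667.
T_5 = -82.22.
Error ≈ -82.1666667 − (-82.22) ≈ 0.05333.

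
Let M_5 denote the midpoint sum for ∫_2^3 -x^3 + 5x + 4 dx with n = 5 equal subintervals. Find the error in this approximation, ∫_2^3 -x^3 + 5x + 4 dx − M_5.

-0.025

Exact integral: ∫_2^3 f(x) dx = 0.25.
M_5 = 0.275.
Error = 0.25 − 0.275 = -0.025.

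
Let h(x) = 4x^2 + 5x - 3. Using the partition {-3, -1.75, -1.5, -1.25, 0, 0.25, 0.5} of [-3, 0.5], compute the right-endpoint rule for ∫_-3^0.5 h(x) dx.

-4.5

Subinterval widths: 1.25, 0.25, 0.25, 1.25, 0.25, 0.25.
Right endpoints: -1.75, -1.5, -1.25, 0, 0.25, 0.5.
h(-1.75) = 0.5, h(-1.5) = -1.5, h(-1.25) = -3, h(0) = -3, h(0.25) = -1.5, h(0.5) = 0.5.
Sum = Σ Δx_i · h(x_i).
Sum = -4.5.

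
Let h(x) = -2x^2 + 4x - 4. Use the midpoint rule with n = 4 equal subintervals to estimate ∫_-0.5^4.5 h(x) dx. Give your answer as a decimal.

Δx = (4.5 − (-0.5))/4 = 1.25.
Midpoints: 0.125, 1.375, 2.625, 3.875.
h(0.125) = -3.53125, h(1.375) = -2.28125, h(2.625) = -7.28125, h(3.875) = -18.53125.
Sum = Δx · [h(0.125) + h(1.375) + h(2.625) + h(3.875)].
Sum = -39.53125.

-39.53125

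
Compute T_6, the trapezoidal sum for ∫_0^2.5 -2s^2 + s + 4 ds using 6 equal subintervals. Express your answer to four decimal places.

2.5637

Δs = (2.5 − 0)/6 = 5/12.
f(0) = 4, f(5/12) = 293/72, f(5/6) = 31/9, f(1.25) = 2.125, f(5/3) = 1/9, f(25/12) = -187/72, f(2.5) = -6.
T_6 = (Δs/2)·[f(s_0) + 2f(s_1) + ... + 2f(s_{5}) + f(s_6)].
Sum ≈ 2.5637.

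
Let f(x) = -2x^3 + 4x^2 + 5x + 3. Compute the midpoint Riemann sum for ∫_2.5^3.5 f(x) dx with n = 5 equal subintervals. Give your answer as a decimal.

-1.12

Δx = (3.5 − 2.5)/5 = 0.2.
Midpoints: 2.6, 2.8, 3, 3.2, 3.4.
f(2.6) = 7.888, f(2.8) = 4.456, f(3) = 0, f(3.2) = -5.576, f(3.4) = -12.368.
Sum = Δx · [f(2.6) + f(2.8) + f(3) + f(3.2) + f(3.4)].
Sum = -1.12.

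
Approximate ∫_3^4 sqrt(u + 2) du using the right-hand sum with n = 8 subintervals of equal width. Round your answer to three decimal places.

Δu = (4 − 3)/8 = 0.125.
Right endpoints: 3.125, 3.25, 3.375, 3.5, 3.625, 3.75, 3.875, 4.
f(3.125) ≈ 2.264, f(3.25) ≈ 2.291, f(3.375) ≈ 2.318, f(3.5) ≈ 2.345, f(3.625) ≈ 2.372, f(3.75) ≈ 2.398, f(3.875) ≈ 2.424, f(4) ≈ 2.449.
Sum = Δu · [f(3.125) + f(3.25) + f(3.375) + ...].
Sum ≈ 2.358.

2.358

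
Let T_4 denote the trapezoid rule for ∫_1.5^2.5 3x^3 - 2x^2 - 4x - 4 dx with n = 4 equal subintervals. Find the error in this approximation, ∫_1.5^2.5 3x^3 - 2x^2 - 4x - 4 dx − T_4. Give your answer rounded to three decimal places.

Exact integral: ∫_1.5^2.5 f(x) dx ≈ 5.33333.
T_4 = 5.5.
Error ≈ 5.33333 − 5.5 ≈ -0.167.

-0.167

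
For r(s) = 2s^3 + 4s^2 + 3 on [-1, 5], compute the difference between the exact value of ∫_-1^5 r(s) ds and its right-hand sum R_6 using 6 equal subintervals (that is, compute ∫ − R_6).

Exact integral: ∫_-1^5 r(s) ds = 498.
R_6 = 688.
Error = 498 − 688 = -190.

-190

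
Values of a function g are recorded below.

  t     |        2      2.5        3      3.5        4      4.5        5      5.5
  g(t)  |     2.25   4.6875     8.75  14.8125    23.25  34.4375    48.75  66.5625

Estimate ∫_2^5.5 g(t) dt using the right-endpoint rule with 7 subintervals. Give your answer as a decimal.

100.625

Δt = 0.5.
Sum = 0.5·[4.6875 + 8.75 + 14.8125 + 23.25 + 34.4375 + 48.75 + 66.5625] = 100.625.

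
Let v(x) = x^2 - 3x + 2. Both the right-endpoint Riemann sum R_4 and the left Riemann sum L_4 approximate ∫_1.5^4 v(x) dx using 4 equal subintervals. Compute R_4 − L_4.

R_4 = 6.69921875.
L_4 = 2.79296875.
R_4 − L_4 = 3.90625.

3.90625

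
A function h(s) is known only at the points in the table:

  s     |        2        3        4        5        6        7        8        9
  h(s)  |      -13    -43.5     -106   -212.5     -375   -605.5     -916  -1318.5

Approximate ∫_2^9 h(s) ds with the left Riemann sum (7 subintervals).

-2271.5

Δs = 1.
Sum = 1·[(-13) + (-43.5) + (-106) + (-212.5) + (-375) + (-605.5) + (-916)] = -2271.5.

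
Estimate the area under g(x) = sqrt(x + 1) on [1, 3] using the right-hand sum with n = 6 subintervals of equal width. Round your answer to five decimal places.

Δx = (3 − 1)/6 = 1/3.
Right endpoints: 4/3, 5/3, 2, 7/3, 8/3, 3.
g(4/3) ≈ 1.52753, g(5/3) ≈ 1.63299, g(2) ≈ 1.73205, g(7/3) ≈ 1.82574, g(8/3) ≈ 1.91485, g(3) ≈ 2.00000.
Sum = Δx · [g(4/3) + g(5/3) + g(2) + ...].
Sum ≈ 3.54439.

3.54439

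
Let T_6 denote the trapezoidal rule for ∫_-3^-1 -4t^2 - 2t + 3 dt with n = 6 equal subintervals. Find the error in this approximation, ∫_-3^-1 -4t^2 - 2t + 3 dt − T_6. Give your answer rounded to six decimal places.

0.148148

Exact integral: ∫_-3^-1 f(t) dt ≈ -20.66666667.
T_6 ≈ -20.81481481.
Error ≈ -20.66666667 − (-20.81481481) ≈ 0.148148.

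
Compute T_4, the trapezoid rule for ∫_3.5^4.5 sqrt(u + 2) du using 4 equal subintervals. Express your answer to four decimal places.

2.4487

Δu = (4.5 − 3.5)/4 = 0.25.
f(3.5) ≈ 2.3452, f(3.75) ≈ 2.3979, f(4) ≈ 2.4495, f(4.25) ≈ 2.5000, f(4.5) ≈ 2.5495.
T_4 = (Δu/2)·[f(u_0) + 2f(u_1) + 2f(u_2) + 2f(u_3) + f(u_4)].
Sum ≈ 2.4487.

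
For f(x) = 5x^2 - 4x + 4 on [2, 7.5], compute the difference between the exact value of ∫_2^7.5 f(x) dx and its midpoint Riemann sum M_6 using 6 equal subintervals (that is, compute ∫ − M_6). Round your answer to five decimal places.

Exact integral: ∫_2^7.5 f(x) dx ≈ 607.2916667.
M_6 ≈ 605.3660301.
Error ≈ 607.2916667 − 605.3660301 ≈ 1.92564.

1.92564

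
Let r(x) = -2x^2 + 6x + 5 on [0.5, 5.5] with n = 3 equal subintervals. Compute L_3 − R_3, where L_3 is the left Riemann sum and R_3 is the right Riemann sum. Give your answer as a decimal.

50

L_3 ≈ 24.537037.
R_3 ≈ -25.462963.
L_3 − R_3 = 50.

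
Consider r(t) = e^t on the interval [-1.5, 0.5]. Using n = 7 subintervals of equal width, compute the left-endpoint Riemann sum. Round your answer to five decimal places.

Δt = (0.5 − (-1.5))/7 = 2/7.
Left endpoints: -1.5, -17/14, -13/14, -9/14, -5/14, -1/14, 3/14.
r(-1.5) ≈ 0.22313, r(-17/14) ≈ 0.29692, r(-13/14) ≈ 0.39512, r(-9/14) ≈ 0.52579, r(-5/14) ≈ 0.69967, r(-1/14) ≈ 0.93106, r(3/14) ≈ 1.23898.
Sum = Δt · [r(-1.5) + r(-17/14) + r(-13/14) + ...].
Sum ≈ 1.23162.

1.23162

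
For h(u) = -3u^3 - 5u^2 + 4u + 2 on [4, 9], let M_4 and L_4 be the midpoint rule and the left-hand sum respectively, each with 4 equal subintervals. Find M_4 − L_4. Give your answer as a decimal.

-1313.4765625

M_4 = -5655.7421875.
L_4 = -4342.265625.
M_4 − L_4 = -1313.4765625.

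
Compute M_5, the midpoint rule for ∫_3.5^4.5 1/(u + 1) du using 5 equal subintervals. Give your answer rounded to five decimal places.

0.20064

Δu = (4.5 − 3.5)/5 = 0.2.
Midpoints: 3.6, 3.8, 4, 4.2, 4.4.
f(3.6) = 5/23, f(3.8) = 5/24, f(4) = 0.2, f(4.2) = 5/26, f(4.4) = 5/27.
Sum = Δu · [f(3.6) + f(3.8) + f(4) + f(4.2) + f(4.4)].
Sum ≈ 0.20064.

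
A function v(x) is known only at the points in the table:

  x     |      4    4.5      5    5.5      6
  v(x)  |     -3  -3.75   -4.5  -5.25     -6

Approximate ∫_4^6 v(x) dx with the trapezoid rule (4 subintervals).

Δx = 0.5.
T_4 = (0.5/2)·[(-3) + 2·(-3.75) + 2·(-4.5) + 2·(-5.25) + (-6)] = -9.

-9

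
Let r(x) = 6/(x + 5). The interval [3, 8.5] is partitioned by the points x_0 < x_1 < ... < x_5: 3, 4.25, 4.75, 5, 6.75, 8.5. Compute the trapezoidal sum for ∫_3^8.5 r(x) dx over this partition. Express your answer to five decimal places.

Subinterval widths: 1.25, 0.5, 0.25, 1.75, 1.75.
r(3) = 0.75, r(4.25) = 24/37, r(4.75) = 8/13, r(5) = 0.6, r(6.75) = 24/47, r(8.5) = 4/9.
On each subinterval the trapezoid contributes (Δx_i/2)·[r(x_{i-1}) + r(x_i)].
Sum ≈ 3.14959.

3.14959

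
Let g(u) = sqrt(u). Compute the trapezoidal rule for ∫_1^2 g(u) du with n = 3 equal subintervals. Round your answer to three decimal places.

1.218

Δu = (2 − 1)/3 = 1/3.
g(1) ≈ 1.000, g(4/3) ≈ 1.155, g(5/3) ≈ 1.291, g(2) ≈ 1.414.
T_3 = (Δu/2)·[g(u_0) + 2g(u_1) + 2g(u_2) + g(u_3)].
Sum ≈ 1.218.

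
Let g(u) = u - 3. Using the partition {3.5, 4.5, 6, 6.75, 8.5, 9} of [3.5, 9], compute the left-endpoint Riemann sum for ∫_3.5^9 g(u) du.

14.3125

Subinterval widths: 1, 1.5, 0.75, 1.75, 0.5.
Left endpoints: 3.5, 4.5, 6, 6.75, 8.5.
g(3.5) = 0.5, g(4.5) = 1.5, g(6) = 3, g(6.75) = 3.75, g(8.5) = 5.5.
Sum = Σ Δu_i · g(u_i).
Sum = 14.3125.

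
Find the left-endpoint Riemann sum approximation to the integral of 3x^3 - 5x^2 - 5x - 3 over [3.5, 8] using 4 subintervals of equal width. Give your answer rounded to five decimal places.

1445.63379

Δx = (8 − 3.5)/4 = 1.125.
Left endpoints: 3.5, 4.625, 5.75, 6.875.
f(3.5) = 46.875, f(4.625) = 83823/512, f(5.75) = 373.265625, f(6.875) = 358989/512.
Sum = Δx · [f(3.5) + f(4.625) + f(5.75) + f(6.875)].
Sum ≈ 1445.63379.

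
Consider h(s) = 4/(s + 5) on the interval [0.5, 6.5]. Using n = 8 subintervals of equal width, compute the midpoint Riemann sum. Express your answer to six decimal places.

2.948015

Δs = (6.5 − 0.5)/8 = 0.75.
Midpoints: 0.875, 1.625, 2.375, 3.125, 3.875, 4.625, 5.375, 6.125.
h(0.875) = 32/47, h(1.625) = 32/53, h(2.375) = 32/59, h(3.125) = 32/65, h(3.875) = 32/71, h(4.625) = 32/77, h(5.375) = 32/83, h(6.125) = 32/89.
Sum = Δs · [h(0.875) + h(1.625) + h(2.375) + ...].
Sum ≈ 2.948015.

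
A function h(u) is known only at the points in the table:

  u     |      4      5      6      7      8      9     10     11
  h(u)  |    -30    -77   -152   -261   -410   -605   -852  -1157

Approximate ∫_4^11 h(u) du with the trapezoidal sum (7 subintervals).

Δu = 1.
T_7 = (1/2)·[(-30) + 2·(-77) + 2·(-152) + 2·(-261) + 2·(-410) + 2·(-605) + 2·(-852) + (-1157)] = -2950.5.

-2950.5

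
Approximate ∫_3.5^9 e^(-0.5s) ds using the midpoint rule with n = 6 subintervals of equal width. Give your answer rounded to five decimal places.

0.32250

Δs = (9 − 3.5)/6 = 11/12.
Midpoints: 95/24, 4.875, 139/24, 161/24, 7.625, 205/24.
f(95/24) ≈ 0.13818, f(4.875) ≈ 0.08738, f(139/24) ≈ 0.05525, f(161/24) ≈ 0.03494, f(7.625) ≈ 0.02209, f(205/24) ≈ 0.01397.
Sum = Δs · [f(95/24) + f(4.875) + f(139/24) + ...].
Sum ≈ 0.32250.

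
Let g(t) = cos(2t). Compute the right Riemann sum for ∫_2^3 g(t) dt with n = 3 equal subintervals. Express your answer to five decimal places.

Δt = (3 − 2)/3 = 1/3.
Right endpoints: 7/3, 8/3, 3.
g(7/3) ≈ -0.04571, g(8/3) ≈ 0.58180, g(3) ≈ 0.96017.
Sum = Δt · [g(7/3) + g(8/3) + g(3)].
Sum ≈ 0.49876.

0.49876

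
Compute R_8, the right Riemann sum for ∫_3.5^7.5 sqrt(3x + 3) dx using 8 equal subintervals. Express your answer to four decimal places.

17.9341

Δx = (7.5 − 3.5)/8 = 0.5.
Right endpoints: 4, 4.5, 5, 5.5, 6, 6.5, 7, 7.5.
f(4) ≈ 3.8730, f(4.5) ≈ 4.0620, f(5) ≈ 4.2426, f(5.5) ≈ 4.4159, f(6) ≈ 4.5826, f(6.5) ≈ 4.7434, f(7) ≈ 4.8990, f(7.5) ≈ 5.0498.
Sum = Δx · [f(4) + f(4.5) + f(5) + ...].
Sum ≈ 17.9341.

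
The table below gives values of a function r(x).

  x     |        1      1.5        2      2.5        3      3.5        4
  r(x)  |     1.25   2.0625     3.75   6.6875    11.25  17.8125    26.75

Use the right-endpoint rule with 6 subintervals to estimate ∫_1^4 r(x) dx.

Δx = 0.5.
Sum = 0.5·[2.0625 + 3.75 + 6.6875 + 11.25 + 17.8125 + 26.75] = 34.15625.

34.15625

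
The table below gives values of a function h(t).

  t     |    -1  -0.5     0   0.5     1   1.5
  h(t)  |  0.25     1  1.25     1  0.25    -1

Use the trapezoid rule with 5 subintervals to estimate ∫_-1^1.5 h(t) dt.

Δt = 0.5.
T_5 = (0.5/2)·[0.25 + 2·1 + 2·1.25 + 2·1 + 2·0.25 + (-1)] = 1.5625.

1.5625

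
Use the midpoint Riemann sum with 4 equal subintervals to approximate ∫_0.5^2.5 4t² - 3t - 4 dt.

3.5

Δt = (2.5 − 0.5)/4 = 0.5.
Midpoints: 0.75, 1.25, 1.75, 2.25.
f(0.75) = -4, f(1.25) = -1.5, f(1.75) = 3, f(2.25) = 9.5.
Sum = Δt · [f(0.75) + f(1.25) + f(1.75) + f(2.25)].
Sum = 3.5.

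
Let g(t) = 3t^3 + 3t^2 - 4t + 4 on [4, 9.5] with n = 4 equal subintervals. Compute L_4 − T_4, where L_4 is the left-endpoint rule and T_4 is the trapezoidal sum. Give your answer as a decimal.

L_4 ≈ 4919.8037109.
T_4 ≈ 6694.1552734.
L_4 − T_4 = -1774.3515625.

-1774.3515625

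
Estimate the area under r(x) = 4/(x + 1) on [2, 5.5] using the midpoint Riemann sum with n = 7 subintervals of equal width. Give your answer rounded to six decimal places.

Δx = (5.5 − 2)/7 = 0.5.
Midpoints: 2.25, 2.75, 3.25, 3.75, 4.25, 4.75, 5.25.
r(2.25) = 16/13, r(2.75) = 16/15, r(3.25) = 16/17, r(3.75) = 16/19, r(4.25) = 16/21, r(4.75) = 16/23, r(5.25) = 0.64.
Sum = Δx · [r(2.25) + r(2.75) + r(3.25) + ...].
Sum ≈ 3.089137.

3.089137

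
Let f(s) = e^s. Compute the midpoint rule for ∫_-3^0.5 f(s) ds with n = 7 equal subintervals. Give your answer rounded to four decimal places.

Δs = (0.5 − (-3))/7 = 0.5.
Midpoints: -2.75, -2.25, -1.75, -1.25, -0.75, -0.25, 0.25.
f(-2.75) ≈ 0.0639, f(-2.25) ≈ 0.1054, f(-1.75) ≈ 0.1738, f(-1.25) ≈ 0.2865, f(-0.75) ≈ 0.4724, f(-0.25) ≈ 0.7788, f(0.25) ≈ 1.2840.
Sum = Δs · [f(-2.75) + f(-2.25) + f(-1.75) + ...].
Sum ≈ 1.5824.

1.5824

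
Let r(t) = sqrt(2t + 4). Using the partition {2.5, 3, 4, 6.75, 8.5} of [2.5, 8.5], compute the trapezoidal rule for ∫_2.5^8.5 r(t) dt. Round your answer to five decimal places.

23.03908

Subinterval widths: 0.5, 1, 2.75, 1.75.
r(2.5) ≈ 3.00000, r(3) ≈ 3.16228, r(4) ≈ 3.46410, r(6.75) ≈ 4.18330, r(8.5) ≈ 4.58258.
On each subinterval the trapezoid contributes (Δt_i/2)·[r(t_{i-1}) + r(t_i)].
Sum ≈ 23.03908.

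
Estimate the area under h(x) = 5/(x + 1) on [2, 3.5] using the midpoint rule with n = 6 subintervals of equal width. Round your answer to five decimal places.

Δx = (3.5 − 2)/6 = 0.25.
Midpoints: 2.125, 2.375, 2.625, 2.875, 3.125, 3.375.
h(2.125) = 1.6, h(2.375) = 40/27, h(2.625) = 40/29, h(2.875) = 40/31, h(3.125) = 40/33, h(3.375) = 8/7.
Sum = Δx · [h(2.125) + h(2.375) + h(2.625) + ...].
Sum ≈ 2.02652.

2.02652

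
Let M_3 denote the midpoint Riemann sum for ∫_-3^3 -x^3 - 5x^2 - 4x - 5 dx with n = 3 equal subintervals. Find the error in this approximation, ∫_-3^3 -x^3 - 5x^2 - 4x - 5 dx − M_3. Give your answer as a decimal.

Exact integral: ∫_-3^3 f(x) dx = -120.
M_3 = -110.
Error = -120 − (-110) = -10.

-10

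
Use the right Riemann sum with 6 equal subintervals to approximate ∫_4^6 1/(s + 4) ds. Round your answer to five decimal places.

0.21903

Δs = (6 − 4)/6 = 1/3.
Right endpoints: 13/3, 14/3, 5, 16/3, 17/3, 6.
f(13/3) = 0.12, f(14/3) = 3/26, f(5) = 1/9, f(16/3) = 3/28, f(17/3) = 3/29, f(6) = 0.1.
Sum = Δs · [f(13/3) + f(14/3) + f(5) + ...].
Sum ≈ 0.21903.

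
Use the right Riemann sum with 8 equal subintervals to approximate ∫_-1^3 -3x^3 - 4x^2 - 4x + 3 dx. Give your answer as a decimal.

Δx = (3 − (-1))/8 = 0.5.
Right endpoints: -0.5, 0, 0.5, 1, 1.5, 2, 2.5, 3.
f(-0.5) = 4.375, f(0) = 3, f(0.5) = -0.375, f(1) = -8, f(1.5) = -22.125, f(2) = -45, f(2.5) = -78.875, f(3) = -126.
Sum = Δx · [f(-0.5) + f(0) + f(0.5) + ...].
Sum = -136.5.

-136.5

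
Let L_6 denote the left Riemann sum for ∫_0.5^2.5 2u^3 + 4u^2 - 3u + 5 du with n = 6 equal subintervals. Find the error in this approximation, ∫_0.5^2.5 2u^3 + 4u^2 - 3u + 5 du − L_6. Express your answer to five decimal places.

Exact integral: ∫_0.5^2.5 f(u) du ≈ 41.1666667.
L_6 ≈ 33.4814815.
Error ≈ 41.1666667 − 33.4814815 ≈ 7.68519.

7.68519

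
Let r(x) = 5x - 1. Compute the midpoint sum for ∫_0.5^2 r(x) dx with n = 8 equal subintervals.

7.875

Δx = (2 − 0.5)/8 = 0.1875.
Midpoints: 0.59375, 0.78125, 0.96875, 1.15625, 1.34375, 1.53125, 1.71875, 1.90625.
r(0.59375) = 1.96875, r(0.78125) = 2.90625, r(0.96875) = 3.84375, r(1.15625) = 4.78125, r(1.34375) = 5.71875, r(1.53125) = 6.65625, r(1.71875) = 7.59375, r(1.90625) = 8.53125.
Sum = Δx · [r(0.59375) + r(0.78125) + r(0.96875) + ...].
Sum = 7.875.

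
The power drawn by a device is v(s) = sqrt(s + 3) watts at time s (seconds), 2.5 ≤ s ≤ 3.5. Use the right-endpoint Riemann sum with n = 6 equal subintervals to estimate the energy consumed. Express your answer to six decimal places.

Δs = (3.5 − 2.5)/6 = 1/6.
Right endpoints: 8/3, 17/6, 3, 19/6, 10/3, 3.5.
v(8/3) ≈ 2.380476, v(17/6) ≈ 2.415229, v(3) ≈ 2.449490, v(19/6) ≈ 2.483277, v(10/3) ≈ 2.516611, v(3.5) ≈ 2.549510.
Sum = Δs · [v(8/3) + v(17/6) + v(3) + ...].
Sum ≈ 2.465766.

2.465766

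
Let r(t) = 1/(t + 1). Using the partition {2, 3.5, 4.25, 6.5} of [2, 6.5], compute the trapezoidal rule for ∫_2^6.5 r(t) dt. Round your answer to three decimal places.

Subinterval widths: 1.5, 0.75, 2.25.
r(2) = 1/3, r(3.5) = 2/9, r(4.25) = 4/21, r(6.5) = 2/15.
On each subinterval the trapezoid contributes (Δt_i/2)·[r(t_{i-1}) + r(t_i)].
Sum ≈ 0.936.

0.936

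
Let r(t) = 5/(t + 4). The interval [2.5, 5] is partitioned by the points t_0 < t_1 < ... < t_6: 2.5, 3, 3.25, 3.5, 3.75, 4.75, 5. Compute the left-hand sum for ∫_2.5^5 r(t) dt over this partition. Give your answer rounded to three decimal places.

Subinterval widths: 0.5, 0.25, 0.25, 0.25, 1, 0.25.
Left endpoints: 2.5, 3, 3.25, 3.5, 3.75, 4.75.
r(2.5) = 10/13, r(3) = 5/7, r(3.25) = 20/29, r(3.5) = 2/3, r(3.75) = 20/31, r(4.75) = 4/7.
Sum = Σ Δt_i · r(t_i).
Sum ≈ 1.690.

1.690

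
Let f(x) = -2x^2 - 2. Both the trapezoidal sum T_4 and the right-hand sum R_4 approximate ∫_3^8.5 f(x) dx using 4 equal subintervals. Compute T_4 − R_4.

86.96875

T_4 = -405.8828125.
R_4 = -492.8515625.
T_4 − R_4 = 86.96875.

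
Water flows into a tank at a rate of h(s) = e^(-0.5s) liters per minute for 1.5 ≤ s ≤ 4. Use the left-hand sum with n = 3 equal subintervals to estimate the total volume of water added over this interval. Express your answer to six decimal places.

0.824216

Δs = (4 − 1.5)/3 = 5/6.
Left endpoints: 1.5, 7/3, 19/6.
h(1.5) ≈ 0.472367, h(7/3) ≈ 0.311403, h(19/6) ≈ 0.205290.
Sum = Δs · [h(1.5) + h(7/3) + h(19/6)].
Sum ≈ 0.824216.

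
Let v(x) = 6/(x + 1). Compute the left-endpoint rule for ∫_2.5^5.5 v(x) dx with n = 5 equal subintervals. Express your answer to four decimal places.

3.9620

Δx = (5.5 − 2.5)/5 = 0.6.
Left endpoints: 2.5, 3.1, 3.7, 4.3, 4.9.
v(2.5) = 12/7, v(3.1) = 60/41, v(3.7) = 60/47, v(4.3) = 60/53, v(4.9) = 60/59.
Sum = Δx · [v(2.5) + v(3.1) + v(3.7) + v(4.3) + v(4.9)].
Sum ≈ 3.9620.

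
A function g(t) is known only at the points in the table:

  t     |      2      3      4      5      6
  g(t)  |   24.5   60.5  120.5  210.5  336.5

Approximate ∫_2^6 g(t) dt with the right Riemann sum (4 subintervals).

728

Δt = 1.
Sum = 1·[60.5 + 120.5 + 210.5 + 336.5] = 728.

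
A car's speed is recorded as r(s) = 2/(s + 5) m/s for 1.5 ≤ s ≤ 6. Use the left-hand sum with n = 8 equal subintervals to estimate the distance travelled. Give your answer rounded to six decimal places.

Δs = (6 − 1.5)/8 = 0.5625.
Left endpoints: 1.5, 2.0625, 2.625, 3.1875, 3.75, 4.3125, 4.875, 5.4375.
r(1.5) = 4/13, r(2.0625) = 32/113, r(2.625) = 16/61, r(3.1875) = 32/131, r(3.75) = 8/35, r(4.3125) = 32/149, r(4.875) = 16/79, r(5.4375) = 32/167.
Sum = Δs · [r(1.5) + r(2.0625) + r(2.625) + ...].
Sum ≈ 1.088400.

1.088400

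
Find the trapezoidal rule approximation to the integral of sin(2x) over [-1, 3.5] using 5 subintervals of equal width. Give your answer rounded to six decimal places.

Δx = (3.5 − (-1))/5 = 0.9.
f(-1) ≈ -0.909297, f(-0.1) ≈ -0.198669, f(0.8) ≈ 0.999574, f(1.7) ≈ -0.255541, f(2.6) ≈ -0.883455, f(3.5) ≈ 0.656987.
T_5 = (Δx/2)·[f(x_0) + 2f(x_1) + ... + 2f(x_{4}) + f(x_5)].
Sum ≈ -0.417822.

-0.417822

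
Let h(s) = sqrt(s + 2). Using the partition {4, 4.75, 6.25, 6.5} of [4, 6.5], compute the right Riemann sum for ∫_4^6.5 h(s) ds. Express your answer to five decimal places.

Subinterval widths: 0.75, 1.5, 0.25.
Right endpoints: 4.75, 6.25, 6.5.
h(4.75) ≈ 2.59808, h(6.25) ≈ 2.87228, h(6.5) ≈ 2.91548.
Sum = Σ Δs_i · h(s_i).
Sum ≈ 6.98585.

6.98585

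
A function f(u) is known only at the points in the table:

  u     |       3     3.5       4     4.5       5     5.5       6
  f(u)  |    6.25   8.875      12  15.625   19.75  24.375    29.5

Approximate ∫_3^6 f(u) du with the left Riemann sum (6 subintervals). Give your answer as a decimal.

Δu = 0.5.
Sum = 0.5·[6.25 + 8.875 + 12 + 15.625 + 19.75 + 24.375] = 43.4375.

43.4375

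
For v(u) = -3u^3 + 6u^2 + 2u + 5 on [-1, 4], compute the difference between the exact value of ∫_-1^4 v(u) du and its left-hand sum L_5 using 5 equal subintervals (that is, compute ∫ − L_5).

Exact integral: ∫_-1^4 v(u) du = -21.25.
L_5 = 20.
Error = -21.25 − 20 = -41.25.

-41.25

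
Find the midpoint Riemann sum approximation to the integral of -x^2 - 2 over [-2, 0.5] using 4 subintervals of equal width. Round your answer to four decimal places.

Δx = (0.5 − (-2))/4 = 0.625.
Midpoints: -1.6875, -1.0625, -0.4375, 0.1875.
f(-1.6875) = -4.84765625, f(-1.0625) = -3.12890625, f(-0.4375) = -2.19140625, f(0.1875) = -2.03515625.
Sum = Δx · [f(-1.6875) + f(-1.0625) + f(-0.4375) + f(0.1875)].
Sum ≈ -7.6270.

-7.6270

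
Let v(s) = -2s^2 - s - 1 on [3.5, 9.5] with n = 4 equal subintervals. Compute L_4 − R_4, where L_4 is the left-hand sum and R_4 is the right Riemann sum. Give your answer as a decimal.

L_4 = -471.
R_4 = -714.
L_4 − R_4 = 243.

243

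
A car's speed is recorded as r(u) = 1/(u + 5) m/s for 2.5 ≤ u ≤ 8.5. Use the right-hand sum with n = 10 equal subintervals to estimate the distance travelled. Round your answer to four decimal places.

0.5704

Δu = (8.5 − 2.5)/10 = 0.6.
Right endpoints: 3.1, 3.7, 4.3, 4.9, 5.5, 6.1, 6.7, 7.3, 7.9, 8.5.
r(3.1) = 10/81, r(3.7) = 10/87, r(4.3) = 10/93, r(4.9) = 10/99, r(5.5) = 2/21, r(6.1) = 10/111, r(6.7) = 10/117, r(7.3) = 10/123, r(7.9) = 10/129, r(8.5) = 2/27.
Sum = Δu · [r(3.1) + r(3.7) + r(4.3) + ...].
Sum ≈ 0.5704.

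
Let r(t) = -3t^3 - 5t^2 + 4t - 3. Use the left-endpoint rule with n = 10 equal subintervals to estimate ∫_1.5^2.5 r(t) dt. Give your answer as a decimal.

-38.3175

Δt = (2.5 − 1.5)/10 = 0.1.
Left endpoints: 1.5, 1.6, 1.7, 1.8, 1.9, 2, 2.1, 2.2, 2.3, 2.4.
r(1.5) = -18.375, r(1.6) = -21.688, r(1.7) = -25.389, r(1.8) = -29.496, r(1.9) = -34.027, r(2) = -39, r(2.1) = -44.433, r(2.2) = -50.344, r(2.3) = -56.751, r(2.4) = -63.672.
Sum = Δt · [r(1.5) + r(1.6) + r(1.7) + ...].
Sum = -38.3175.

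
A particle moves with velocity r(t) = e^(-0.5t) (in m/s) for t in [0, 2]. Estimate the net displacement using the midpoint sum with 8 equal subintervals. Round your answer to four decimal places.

1.2634

Δt = (2 − 0)/8 = 0.25.
Midpoints: 0.125, 0.375, 0.625, 0.875, 1.125, 1.375, 1.625, 1.875.
r(0.125) ≈ 0.9394, r(0.375) ≈ 0.8290, r(0.625) ≈ 0.7316, r(0.875) ≈ 0.6456, r(1.125) ≈ 0.5698, r(1.375) ≈ 0.5028, r(1.625) ≈ 0.4437, r(1.875) ≈ 0.3916.
Sum = Δt · [r(0.125) + r(0.375) + r(0.625) + ...].
Sum ≈ 1.2634.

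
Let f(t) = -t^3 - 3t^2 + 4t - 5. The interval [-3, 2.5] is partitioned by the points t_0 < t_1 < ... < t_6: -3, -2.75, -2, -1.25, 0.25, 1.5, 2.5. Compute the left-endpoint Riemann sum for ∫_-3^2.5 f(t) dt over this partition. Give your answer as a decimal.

Subinterval widths: 0.25, 0.75, 0.75, 1.5, 1.25, 1.
Left endpoints: -3, -2.75, -2, -1.25, 0.25, 1.5.
f(-3) = -17, f(-2.75) = -17.890625, f(-2) = -17, f(-1.25) = -12.734375, f(0.25) = -4.203125, f(1.5) = -9.125.
Sum = Σ Δt_i · f(t_i).
Sum = -63.8984375.

-63.8984375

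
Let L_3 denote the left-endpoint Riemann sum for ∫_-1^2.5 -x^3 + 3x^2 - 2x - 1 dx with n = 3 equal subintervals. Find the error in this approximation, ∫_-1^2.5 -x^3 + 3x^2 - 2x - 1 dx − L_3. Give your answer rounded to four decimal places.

-5.1892

Exact integral: ∫_-1^2.5 f(x) dx = -1.640625.
L_3 ≈ 3.548611.
Error ≈ -1.640625 − 3.548611 ≈ -5.1892.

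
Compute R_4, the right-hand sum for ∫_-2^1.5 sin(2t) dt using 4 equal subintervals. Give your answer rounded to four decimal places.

Δt = (1.5 − (-2))/4 = 0.875.
Right endpoints: -1.125, -0.25, 0.625, 1.5.
f(-1.125) ≈ -0.7781, f(-0.25) ≈ -0.4794, f(0.625) ≈ 0.9490, f(1.5) ≈ 0.1411.
Sum = Δt · [f(-1.125) + f(-0.25) + f(0.625) + f(1.5)].
Sum ≈ -0.1465.

-0.1465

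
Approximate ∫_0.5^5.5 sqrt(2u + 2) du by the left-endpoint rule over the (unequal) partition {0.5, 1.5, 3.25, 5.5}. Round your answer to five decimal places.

12.20499

Subinterval widths: 1, 1.75, 2.25.
Left endpoints: 0.5, 1.5, 3.25.
f(0.5) ≈ 1.73205, f(1.5) ≈ 2.23607, f(3.25) ≈ 2.91548.
Sum = Σ Δu_i · f(u_i).
Sum ≈ 12.20499.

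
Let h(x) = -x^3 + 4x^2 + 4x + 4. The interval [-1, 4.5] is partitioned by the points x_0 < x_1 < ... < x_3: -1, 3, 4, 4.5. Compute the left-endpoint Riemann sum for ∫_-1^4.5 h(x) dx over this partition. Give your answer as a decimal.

55

Subinterval widths: 4, 1, 0.5.
Left endpoints: -1, 3, 4.
h(-1) = 5, h(3) = 25, h(4) = 20.
Sum = Σ Δx_i · h(x_i).
Sum = 55.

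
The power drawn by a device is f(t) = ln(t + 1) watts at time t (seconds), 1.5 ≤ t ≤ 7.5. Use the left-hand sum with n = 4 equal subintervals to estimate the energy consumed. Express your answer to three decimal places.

8.930

Δt = (7.5 − 1.5)/4 = 1.5.
Left endpoints: 1.5, 3, 4.5, 6.
f(1.5) ≈ 0.916, f(3) ≈ 1.386, f(4.5) ≈ 1.705, f(6) ≈ 1.946.
Sum = Δt · [f(1.5) + f(3) + f(4.5) + f(6)].
Sum ≈ 8.930.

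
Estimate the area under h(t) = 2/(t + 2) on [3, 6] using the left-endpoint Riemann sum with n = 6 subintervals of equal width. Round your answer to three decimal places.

0.979

Δt = (6 − 3)/6 = 0.5.
Left endpoints: 3, 3.5, 4, 4.5, 5, 5.5.
h(3) = 0.4, h(3.5) = 4/11, h(4) = 1/3, h(4.5) = 4/13, h(5) = 2/7, h(5.5) = 4/15.
Sum = Δt · [h(3) + h(3.5) + h(4) + ...].
Sum ≈ 0.979.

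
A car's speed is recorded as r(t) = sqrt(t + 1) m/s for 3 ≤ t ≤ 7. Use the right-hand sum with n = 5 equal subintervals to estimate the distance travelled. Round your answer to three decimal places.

10.079

Δt = (7 − 3)/5 = 0.8.
Right endpoints: 3.8, 4.6, 5.4, 6.2, 7.
r(3.8) ≈ 2.191, r(4.6) ≈ 2.366, r(5.4) ≈ 2.530, r(6.2) ≈ 2.683, r(7) ≈ 2.828.
Sum = Δt · [r(3.8) + r(4.6) + r(5.4) + r(6.2) + r(7)].
Sum ≈ 10.079.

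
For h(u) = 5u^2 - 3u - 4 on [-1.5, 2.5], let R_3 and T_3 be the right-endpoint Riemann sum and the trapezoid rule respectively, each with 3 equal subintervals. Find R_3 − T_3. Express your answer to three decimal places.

R_3 ≈ 20.92593.
T_3 ≈ 15.59259.
R_3 − T_3 ≈ 5.333.

5.333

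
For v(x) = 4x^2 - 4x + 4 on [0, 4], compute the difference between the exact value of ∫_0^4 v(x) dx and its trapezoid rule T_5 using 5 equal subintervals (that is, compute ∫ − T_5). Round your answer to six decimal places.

-1.706667

Exact integral: ∫_0^4 v(x) dx ≈ 69.33333333.
T_5 = 71.04.
Error ≈ 69.33333333 − 71.04 ≈ -1.706667.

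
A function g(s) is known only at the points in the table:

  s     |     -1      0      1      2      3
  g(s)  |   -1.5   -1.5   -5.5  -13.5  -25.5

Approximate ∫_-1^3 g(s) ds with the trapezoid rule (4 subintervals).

-34

Δs = 1.
T_4 = (1/2)·[(-1.5) + 2·(-1.5) + 2·(-5.5) + 2·(-13.5) + (-25.5)] = -34.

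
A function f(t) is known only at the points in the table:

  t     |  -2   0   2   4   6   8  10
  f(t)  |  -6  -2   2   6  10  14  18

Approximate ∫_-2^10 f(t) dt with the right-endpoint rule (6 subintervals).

96

Δt = 2.
Sum = 2·[(-2) + 2 + 6 + 10 + 14 + 18] = 96.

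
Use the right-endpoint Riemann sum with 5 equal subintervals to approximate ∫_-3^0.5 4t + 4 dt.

Δt = (0.5 − (-3))/5 = 0.7.
Right endpoints: -2.3, -1.6, -0.9, -0.2, 0.5.
f(-2.3) = -5.2, f(-1.6) = -2.4, f(-0.9) = 0.4, f(-0.2) = 3.2, f(0.5) = 6.
Sum = Δt · [f(-2.3) + f(-1.6) + f(-0.9) + f(-0.2) + f(0.5)].
Sum = 1.4.

1.4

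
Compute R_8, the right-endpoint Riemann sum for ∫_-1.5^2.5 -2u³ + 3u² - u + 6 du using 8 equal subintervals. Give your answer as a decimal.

16.5

Δu = (2.5 − (-1.5))/8 = 0.5.
Right endpoints: -1, -0.5, 0, 0.5, 1, 1.5, 2, 2.5.
f(-1) = 12, f(-0.5) = 7.5, f(0) = 6, f(0.5) = 6, f(1) = 6, f(1.5) = 4.5, f(2) = 0, f(2.5) = -9.
Sum = Δu · [f(-1) + f(-0.5) + f(0) + ...].
Sum = 16.5.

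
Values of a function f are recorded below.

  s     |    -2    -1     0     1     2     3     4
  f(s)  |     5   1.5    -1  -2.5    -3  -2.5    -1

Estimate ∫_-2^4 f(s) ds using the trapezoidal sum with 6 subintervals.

Δs = 1.
T_6 = (1/2)·[5 + 2·1.5 + 2·(-1) + 2·(-2.5) + 2·(-3) + 2·(-2.5) + (-1)] = -5.5.

-5.5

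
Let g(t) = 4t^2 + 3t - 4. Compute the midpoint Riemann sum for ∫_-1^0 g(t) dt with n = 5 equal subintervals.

Δt = (0 − (-1))/5 = 0.2.
Midpoints: -0.9, -0.7, -0.5, -0.3, -0.1.
g(-0.9) = -3.46, g(-0.7) = -4.14, g(-0.5) = -4.5, g(-0.3) = -4.54, g(-0.1) = -4.26.
Sum = Δt · [g(-0.9) + g(-0.7) + g(-0.5) + g(-0.3) + g(-0.1)].
Sum = -4.18.

-4.18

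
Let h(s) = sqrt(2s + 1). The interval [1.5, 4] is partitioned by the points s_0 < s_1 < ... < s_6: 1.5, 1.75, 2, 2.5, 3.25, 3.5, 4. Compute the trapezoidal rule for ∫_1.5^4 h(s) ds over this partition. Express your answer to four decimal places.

6.3298

Subinterval widths: 0.25, 0.25, 0.5, 0.75, 0.25, 0.5.
h(1.5) ≈ 2.0000, h(1.75) ≈ 2.1213, h(2) ≈ 2.2361, h(2.5) ≈ 2.4495, h(3.25) ≈ 2.7386, h(3.5) ≈ 2.8284, h(4) ≈ 3.0000.
On each subinterval the trapezoid contributes (Δs_i/2)·[h(s_{i-1}) + h(s_i)].
Sum ≈ 6.3298.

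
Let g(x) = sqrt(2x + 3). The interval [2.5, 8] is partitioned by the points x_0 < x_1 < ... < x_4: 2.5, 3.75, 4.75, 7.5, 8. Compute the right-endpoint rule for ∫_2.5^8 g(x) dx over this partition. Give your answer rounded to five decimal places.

21.43271

Subinterval widths: 1.25, 1, 2.75, 0.5.
Right endpoints: 3.75, 4.75, 7.5, 8.
g(3.75) ≈ 3.24037, g(4.75) ≈ 3.53553, g(7.5) ≈ 4.24264, g(8) ≈ 4.35890.
Sum = Σ Δx_i · g(x_i).
Sum ≈ 21.43271.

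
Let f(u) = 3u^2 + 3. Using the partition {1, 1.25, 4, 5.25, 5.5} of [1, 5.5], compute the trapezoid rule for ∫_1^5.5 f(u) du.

Subinterval widths: 0.25, 2.75, 1.25, 0.25.
f(1) = 6, f(1.25) = 7.6875, f(4) = 51, f(5.25) = 85.6875, f(5.5) = 93.75.
On each subinterval the trapezoid contributes (Δu_i/2)·[f(u_{i-1}) + f(u_i)].
Sum = 190.265625.

190.265625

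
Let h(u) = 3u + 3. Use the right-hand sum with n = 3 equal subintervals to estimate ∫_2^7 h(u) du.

95

Δu = (7 − 2)/3 = 5/3.
Right endpoints: 11/3, 16/3, 7.
h(11/3) = 14, h(16/3) = 19, h(7) = 24.
Sum = Δu · [h(11/3) + h(16/3) + h(7)].
Sum = 95.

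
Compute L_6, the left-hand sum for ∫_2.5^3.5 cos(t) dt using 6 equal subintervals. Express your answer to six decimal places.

Δt = (3.5 − 2.5)/6 = 1/6.
Left endpoints: 2.5, 8/3, 17/6, 3, 19/6, 10/3.
f(2.5) ≈ -0.801144, f(8/3) ≈ -0.889327, f(17/6) ≈ -0.952863, f(3) ≈ -0.989992, f(19/6) ≈ -0.999686, f(10/3) ≈ -0.981674.
Sum = Δt · [f(2.5) + f(8/3) + f(17/6) + ...].
Sum ≈ -0.935781.

-0.935781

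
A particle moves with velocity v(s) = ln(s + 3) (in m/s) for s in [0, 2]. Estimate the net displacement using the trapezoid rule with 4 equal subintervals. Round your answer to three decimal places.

Δs = (2 − 0)/4 = 0.5.
v(0) ≈ 1.099, v(0.5) ≈ 1.253, v(1) ≈ 1.386, v(1.5) ≈ 1.504, v(2) ≈ 1.609.
T_4 = (Δs/2)·[v(s_0) + 2v(s_1) + 2v(s_2) + 2v(s_3) + v(s_4)].
Sum ≈ 2.749.

2.749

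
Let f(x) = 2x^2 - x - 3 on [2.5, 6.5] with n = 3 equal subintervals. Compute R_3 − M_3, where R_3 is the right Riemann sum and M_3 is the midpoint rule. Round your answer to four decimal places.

R_3 ≈ 190.370370.
M_3 ≈ 141.481481.
R_3 − M_3 ≈ 48.8889.

48.8889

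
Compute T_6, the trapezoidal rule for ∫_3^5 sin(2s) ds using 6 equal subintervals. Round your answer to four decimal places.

Δs = (5 − 3)/6 = 1/3.
f(3) ≈ -0.2794, f(10/3) ≈ 0.3742, f(11/3) ≈ 0.8675, f(4) ≈ 0.9894, f(13/3) ≈ 0.6876, f(14/3) ≈ 0.0913, f(5) ≈ -0.5440.
T_6 = (Δs/2)·[f(s_0) + 2f(s_1) + ... + 2f(s_{5}) + f(s_6)].
Sum ≈ 0.8661.

0.8661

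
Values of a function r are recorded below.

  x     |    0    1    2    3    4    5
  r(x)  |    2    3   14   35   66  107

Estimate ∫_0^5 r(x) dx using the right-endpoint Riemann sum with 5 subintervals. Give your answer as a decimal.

Δx = 1.
Sum = 1·[3 + 14 + 35 + 66 + 107] = 225.

225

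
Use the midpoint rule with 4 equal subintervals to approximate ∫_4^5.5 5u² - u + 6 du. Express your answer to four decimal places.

172.4121

Δu = (5.5 − 4)/4 = 0.375.
Midpoints: 4.1875, 4.5625, 4.9375, 5.3125.
f(4.1875) = 89.48828125, f(4.5625) = 105.51953125, f(4.9375) = 122.95703125, f(5.3125) = 141.80078125.
Sum = Δu · [f(4.1875) + f(4.5625) + f(4.9375) + f(5.3125)].
Sum ≈ 172.4121.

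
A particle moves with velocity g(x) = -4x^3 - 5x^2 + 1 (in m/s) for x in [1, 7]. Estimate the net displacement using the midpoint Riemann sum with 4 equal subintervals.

Δx = (7 − 1)/4 = 1.5.
Midpoints: 1.75, 3.25, 4.75, 6.25.
g(1.75) = -35.75, g(3.25) = -189.125, g(4.75) = -540.5, g(6.25) = -1170.875.
Sum = Δx · [g(1.75) + g(3.25) + g(4.75) + g(6.25)].
Sum = -2904.375.

-2904.375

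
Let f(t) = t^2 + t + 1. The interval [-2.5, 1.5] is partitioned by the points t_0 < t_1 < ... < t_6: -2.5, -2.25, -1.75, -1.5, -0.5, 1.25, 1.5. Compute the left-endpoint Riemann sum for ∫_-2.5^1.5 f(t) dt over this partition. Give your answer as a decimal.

7.6875

Subinterval widths: 0.25, 0.5, 0.25, 1, 1.75, 0.25.
Left endpoints: -2.5, -2.25, -1.75, -1.5, -0.5, 1.25.
f(-2.5) = 4.75, f(-2.25) = 3.8125, f(-1.75) = 2.3125, f(-1.5) = 1.75, f(-0.5) = 0.75, f(1.25) = 3.8125.
Sum = Σ Δt_i · f(t_i).
Sum = 7.6875.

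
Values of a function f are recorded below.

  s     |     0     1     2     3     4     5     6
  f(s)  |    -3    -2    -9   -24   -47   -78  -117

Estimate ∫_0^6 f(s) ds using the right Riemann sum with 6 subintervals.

Δs = 1.
Sum = 1·[(-2) + (-9) + (-24) + (-47) + (-78) + (-117)] = -277.

-277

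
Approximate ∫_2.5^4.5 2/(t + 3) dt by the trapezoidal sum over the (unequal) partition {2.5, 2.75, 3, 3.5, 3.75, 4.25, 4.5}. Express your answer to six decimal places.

Subinterval widths: 0.25, 0.25, 0.5, 0.25, 0.5, 0.25.
f(2.5) = 4/11, f(2.75) = 8/23, f(3) = 1/3, f(3.5) = 4/13, f(3.75) = 8/27, f(4.25) = 8/29, f(4.5) = 4/15.
On each subinterval the trapezoid contributes (Δt_i/2)·[f(t_{i-1}) + f(t_i)].
Sum ≈ 0.620688.

0.620688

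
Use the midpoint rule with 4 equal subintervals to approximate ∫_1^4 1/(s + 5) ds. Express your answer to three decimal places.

Δs = (4 − 1)/4 = 0.75.
Midpoints: 1.375, 2.125, 2.875, 3.625.
f(1.375) = 8/51, f(2.125) = 8/57, f(2.875) = 8/63, f(3.625) = 8/69.
Sum = Δs · [f(1.375) + f(2.125) + f(2.875) + f(3.625)].
Sum ≈ 0.405.

0.405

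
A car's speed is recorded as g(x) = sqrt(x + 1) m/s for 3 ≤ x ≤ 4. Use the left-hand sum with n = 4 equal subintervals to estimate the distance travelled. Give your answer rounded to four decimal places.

Δx = (4 − 3)/4 = 0.25.
Left endpoints: 3, 3.25, 3.5, 3.75.
g(3) ≈ 2.0000, g(3.25) ≈ 2.0616, g(3.5) ≈ 2.1213, g(3.75) ≈ 2.1794.
Sum = Δx · [g(3) + g(3.25) + g(3.5) + g(3.75)].
Sum ≈ 2.0906.

2.0906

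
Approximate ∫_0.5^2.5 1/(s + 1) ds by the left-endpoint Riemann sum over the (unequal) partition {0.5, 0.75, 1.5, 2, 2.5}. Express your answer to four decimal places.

0.9619

Subinterval widths: 0.25, 0.75, 0.5, 0.5.
Left endpoints: 0.5, 0.75, 1.5, 2.
f(0.5) = 2/3, f(0.75) = 4/7, f(1.5) = 0.4, f(2) = 1/3.
Sum = Σ Δs_i · f(s_i).
Sum ≈ 0.9619.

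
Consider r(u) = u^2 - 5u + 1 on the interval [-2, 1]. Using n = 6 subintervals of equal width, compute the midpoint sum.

Δu = (1 − (-2))/6 = 0.5.
Midpoints: -1.75, -1.25, -0.75, -0.25, 0.25, 0.75.
r(-1.75) = 12.8125, r(-1.25) = 8.8125, r(-0.75) = 5.3125, r(-0.25) = 2.3125, r(0.25) = -0.1875, r(0.75) = -2.1875.
Sum = Δu · [r(-1.75) + r(-1.25) + r(-0.75) + ...].
Sum = 13.4375.

13.4375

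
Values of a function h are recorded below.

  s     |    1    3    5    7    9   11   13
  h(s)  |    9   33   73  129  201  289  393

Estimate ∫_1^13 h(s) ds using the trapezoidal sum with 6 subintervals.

Δs = 2.
T_6 = (2/2)·[9 + 2·33 + 2·73 + 2·129 + 2·201 + 2·289 + 393] = 1852.

1852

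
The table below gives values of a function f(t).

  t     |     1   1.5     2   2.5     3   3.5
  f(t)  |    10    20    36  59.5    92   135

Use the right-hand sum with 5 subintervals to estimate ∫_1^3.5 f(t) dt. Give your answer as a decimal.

Δt = 0.5.
Sum = 0.5·[20 + 36 + 59.5 + 92 + 135] = 171.25.

171.25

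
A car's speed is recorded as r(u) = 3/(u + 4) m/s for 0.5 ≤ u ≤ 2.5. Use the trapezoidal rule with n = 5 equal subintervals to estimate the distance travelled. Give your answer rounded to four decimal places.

1.1042

Δu = (2.5 − 0.5)/5 = 0.4.
r(0.5) = 2/3, r(0.9) = 30/49, r(1.3) = 30/53, r(1.7) = 10/19, r(2.1) = 30/61, r(2.5) = 6/13.
T_5 = (Δu/2)·[r(u_0) + 2r(u_1) + ... + 2r(u_{4}) + r(u_5)].
Sum ≈ 1.1042.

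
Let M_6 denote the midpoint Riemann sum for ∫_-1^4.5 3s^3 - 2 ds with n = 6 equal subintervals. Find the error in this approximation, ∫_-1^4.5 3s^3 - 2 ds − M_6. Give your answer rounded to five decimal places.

Exact integral: ∫_-1^4.5 f(s) ds = 295.796875.
M_6 ≈ 289.7311198.
Error ≈ 295.796875 − 289.7311198 ≈ 6.06576.

6.06576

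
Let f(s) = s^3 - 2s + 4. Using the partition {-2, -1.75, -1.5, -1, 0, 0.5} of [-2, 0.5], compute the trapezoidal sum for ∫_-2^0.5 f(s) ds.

9.42578125

Subinterval widths: 0.25, 0.25, 0.5, 1, 0.5.
f(-2) = 0, f(-1.75) = 2.140625, f(-1.5) = 3.625, f(-1) = 5, f(0) = 4, f(0.5) = 3.125.
On each subinterval the trapezoid contributes (Δs_i/2)·[f(s_{i-1}) + f(s_i)].
Sum = 9.42578125.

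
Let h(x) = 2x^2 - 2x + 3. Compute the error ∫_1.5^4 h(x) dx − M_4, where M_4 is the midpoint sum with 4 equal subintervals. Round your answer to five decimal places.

0.16276

Exact integral: ∫_1.5^4 h(x) dx ≈ 34.1666667.
M_4 = 34.00390625.
Error ≈ 34.1666667 − 34.00390625 ≈ 0.16276.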